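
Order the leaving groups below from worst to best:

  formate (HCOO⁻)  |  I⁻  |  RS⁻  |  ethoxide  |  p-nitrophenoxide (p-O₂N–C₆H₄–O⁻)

ethoxide < RS⁻ < p-nitrophenoxide (p-O₂N–C₆H₄–O⁻) < formate (HCOO⁻) < I⁻

Rank by basicity of the departing species: weakest base leaves most easily.
I⁻: pKₐ(HI) ≈ -10
formate (HCOO⁻): pKₐ(HCOOH) ≈ 3.8
p-nitrophenoxide (p-O₂N–C₆H₄–O⁻): pKₐ(p-nitrophenol) ≈ 7.2
RS⁻: pKₐ(RSH (a thiol)) ≈ 10.5
ethoxide: pKₐ(CH₃CH₂OH) ≈ 16
Listed from poorest to best leaving group as asked.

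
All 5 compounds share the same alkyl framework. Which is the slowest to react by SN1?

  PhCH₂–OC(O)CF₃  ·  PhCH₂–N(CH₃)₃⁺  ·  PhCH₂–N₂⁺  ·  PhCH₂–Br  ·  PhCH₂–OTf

Same R in every case — rank the leaving groups.
A good leaving group is a weak base: the lower the pKₐ of its conjugate acid, the more readily it departs.
PhCH₂–N₂⁺ loses N₂: no meaningful conjugate acid; N₂ departs as an exceptionally stable neutral molecule
PhCH₂–OTf loses OTf⁻: pKₐ(CF₃SO₃H (triflic acid)) ≈ -14
PhCH₂–Br loses Br⁻: pKₐ(HBr) ≈ -9
PhCH₂–OC(O)CF₃ loses CF₃COO⁻: pKₐ(CF₃COOH) ≈ 0.2
PhCH₂–N(CH₃)₃⁺ loses NR'₃: pKₐ(R'₃NH⁺) ≈ 10.7

PhCH₂–N(CH₃)₃⁺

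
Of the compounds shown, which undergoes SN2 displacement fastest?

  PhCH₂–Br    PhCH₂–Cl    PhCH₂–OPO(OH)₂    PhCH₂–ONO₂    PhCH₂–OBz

PhCH₂–Br

Same R in every case — rank the leaving groups.
A good leaving group is a weak base: the lower the pKₐ of its conjugate acid, the more readily it departs.
PhCH₂–Br loses Br⁻: pKₐ(HBr) ≈ -9
PhCH₂–Cl loses Cl⁻: pKₐ(HCl) ≈ -7
PhCH₂–ONO₂ loses NO₃⁻: pKₐ(HNO₃) ≈ -1.3
PhCH₂–OPO(OH)₂ loses H₂PO₄⁻: pKₐ(H₃PO₄) ≈ 2.1
PhCH₂–OBz loses PhCOO⁻: pKₐ(C₆H₅COOH) ≈ 4.2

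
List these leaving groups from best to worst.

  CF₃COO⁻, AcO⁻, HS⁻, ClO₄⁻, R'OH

ClO₄⁻ > R'OH > CF₃COO⁻ > AcO⁻ > HS⁻

ClO₄⁻: pKₐ(HClO₄) ≈ -10
R'OH: pKₐ(R'OH₂⁺) ≈ -2.4 — neutral; leaves from a protonated ether (an oxonium ion, R–O(H)R'⁺)
CF₃COO⁻: pKₐ(CF₃COOH) ≈ 0.2
AcO⁻: pKₐ(CH₃COOH) ≈ 4.8
HS⁻: pKₐ(H₂S) ≈ 7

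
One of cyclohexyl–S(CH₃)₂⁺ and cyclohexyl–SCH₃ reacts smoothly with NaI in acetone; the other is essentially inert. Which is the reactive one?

cyclohexyl–S(CH₃)₂⁺

From cyclohexyl–SCH₃ the departing group would be RS⁻ (pKₐ(RSH (a thiol)) ≈ 10.5). Moderately basic; rarely leaves without activation.
From cyclohexyl–S(CH₃)₂⁺ the leaving group is SR'₂ (pKₐ(R'₂SH⁺) ≈ -7). Neutral; leaves from a sulfonium salt (R–SR'₂⁺).
(In practice cyclohexyl–S(CH₃)₂⁺ is made from cyclohexyl–SCH₃ by S-methylation with CH₃I, allowing neutral dimethyl sulfide, rather than methanethiolate, to depart.)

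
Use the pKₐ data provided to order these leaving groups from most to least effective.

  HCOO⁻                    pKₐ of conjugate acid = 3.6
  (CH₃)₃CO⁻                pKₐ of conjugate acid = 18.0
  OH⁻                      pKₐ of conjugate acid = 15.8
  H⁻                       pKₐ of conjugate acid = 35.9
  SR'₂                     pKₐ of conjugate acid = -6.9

SR'₂ > HCOO⁻ > OH⁻ > (CH₃)₃CO⁻ > H⁻

Lower conjugate-acid pKₐ ⇒ weaker base ⇒ better leaving group.
Sorting by the given values: SR'₂ (-6.9), HCOO⁻ (3.6), OH⁻ (15.8), (CH₃)₃CO⁻ (18.0), H⁻ (35.9).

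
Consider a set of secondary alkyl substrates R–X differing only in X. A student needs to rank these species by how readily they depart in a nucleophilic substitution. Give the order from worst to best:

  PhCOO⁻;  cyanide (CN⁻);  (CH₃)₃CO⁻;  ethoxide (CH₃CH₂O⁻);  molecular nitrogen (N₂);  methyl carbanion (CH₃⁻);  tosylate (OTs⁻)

Rank by basicity of the departing species: weakest base leaves most easily.
molecular nitrogen (N₂): no meaningful conjugate acid; N₂ departs as an exceptionally stable neutral molecule
tosylate (OTs⁻): pKₐ(p-CH₃C₆H₄SO₃H (TsOH)) ≈ -2.8 — resonance-delocalised arenesulfonate
PhCOO⁻: pKₐ(C₆H₅COOH) ≈ 4.2 — aryl carboxylate
cyanide (CN⁻): pKₐ(HCN) ≈ 9.2
ethoxide (CH₃CH₂O⁻): pKₐ(CH₃CH₂OH) ≈ 16 — strong base; alkoxides do not leave unassisted
(CH₃)₃CO⁻: pKₐ(t-BuOH) ≈ 18 — bulky, strongly basic alkoxide
methyl carbanion (CH₃⁻): pKₐ(CH₄) ≈ 48
The question asks for worst first, so the sequence is read in increasing leaving-group ability.

methyl carbanion (CH₃⁻) < (CH₃)₃CO⁻ < ethoxide (CH₃CH₂O⁻) < cyanide (CN⁻) < PhCOO⁻ < tosylate (OTs⁻) < molecular nitrogen (N₂)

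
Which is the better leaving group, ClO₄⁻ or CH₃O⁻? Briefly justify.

ClO₄⁻ is the better leaving group.
pKₐ(HClO₄) ≈ -10 versus pKₐ(CH₃OH) ≈ 15.5: ClO₄⁻ is the much weaker base.
Extremely weak base; rarely used for safety reasons.

ClO₄⁻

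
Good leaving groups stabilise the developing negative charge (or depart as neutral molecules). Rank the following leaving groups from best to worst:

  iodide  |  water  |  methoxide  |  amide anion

A good leaving group is a weak base: the lower the pKₐ of its conjugate acid, the more readily it departs.
iodide: pKₐ(HI) ≈ -10 — large, highly polarisable; very weak base
water: pKₐ(H₃O⁺) ≈ -1.7
methoxide: pKₐ(CH₃OH) ≈ 15.5 — strong base; alkoxides do not leave unassisted
amide anion: pKₐ(NH₃) ≈ 38

iodide > water > methoxide > amide anion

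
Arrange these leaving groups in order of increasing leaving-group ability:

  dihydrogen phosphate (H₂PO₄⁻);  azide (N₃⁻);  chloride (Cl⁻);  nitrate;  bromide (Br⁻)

azide (N₃⁻) < dihydrogen phosphate (H₂PO₄⁻) < nitrate < chloride (Cl⁻) < bromide (Br⁻)

The more stable X⁻ (or X) is on its own — i.e. the weaker a base it is — the better a leaving group it makes.
bromide (Br⁻): pKₐ(HBr) ≈ -9
chloride (Cl⁻): pKₐ(HCl) ≈ -7
nitrate: pKₐ(HNO₃) ≈ -1.3
dihydrogen phosphate (H₂PO₄⁻): pKₐ(H₃PO₄) ≈ 2.1
azide (N₃⁻): pKₐ(HN₃) ≈ 4.7
The question asks for worst first, so the sequence is read in increasing leaving-group ability.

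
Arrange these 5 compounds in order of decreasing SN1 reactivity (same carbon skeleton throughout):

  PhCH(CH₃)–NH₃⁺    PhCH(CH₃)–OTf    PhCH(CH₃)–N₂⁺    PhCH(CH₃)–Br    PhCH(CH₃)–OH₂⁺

PhCH(CH₃)–N₂⁺ > PhCH(CH₃)–OTf > PhCH(CH₃)–Br > PhCH(CH₃)–OH₂⁺ > PhCH(CH₃)–NH₃⁺

With the same alkyl group throughout, only the leaving group differentiates the rates.
The more stable X⁻ (or X) is on its own — i.e. the weaker a base it is — the better a leaving group it makes.
PhCH(CH₃)–N₂⁺ loses N₂: no meaningful conjugate acid; N₂ departs as an exceptionally stable neutral molecule
PhCH(CH₃)–OTf loses OTf⁻: pKₐ(CF₃SO₃H (triflic acid)) ≈ -14
PhCH(CH₃)–Br loses Br⁻: pKₐ(HBr) ≈ -9
PhCH(CH₃)–OH₂⁺ loses H₂O: pKₐ(H₃O⁺) ≈ -1.7
PhCH(CH₃)–NH₃⁺ loses NH₃: pKₐ(NH₄⁺) ≈ 9.2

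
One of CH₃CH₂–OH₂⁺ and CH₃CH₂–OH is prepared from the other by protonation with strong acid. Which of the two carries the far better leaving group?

From CH₃CH₂–OH the departing group would be OH⁻ (pKₐ(H₂O) ≈ 15.7). Strong base; essentially never leaves without prior activation.
From CH₃CH₂–OH₂⁺ the leaving group is H₂O (pKₐ(H₃O⁺) ≈ -1.7). Neutral; leaves from a protonated alcohol (R–OH₂⁺).
Protonation with strong acid works by converting the leaving group from hydroxide to neutral water, making CH₃CH₂–OH₂⁺ enormously more reactive.

CH₃CH₂–OH₂⁺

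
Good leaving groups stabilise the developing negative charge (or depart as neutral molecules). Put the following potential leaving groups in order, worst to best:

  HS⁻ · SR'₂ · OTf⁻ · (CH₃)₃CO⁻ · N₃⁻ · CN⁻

(CH₃)₃CO⁻ < CN⁻ < HS⁻ < N₃⁻ < SR'₂ < OTf⁻

OTf⁻: pKₐ(CF₃SO₃H (triflic acid)) ≈ -14 — charge spread over three oxygens and a CF₃ group; the premier leaving group in synthesis
SR'₂: pKₐ(R'₂SH⁺) ≈ -7 — neutral; leaves from a sulfonium salt (R–SR'₂⁺)
N₃⁻: pKₐ(HN₃) ≈ 4.7 — linear, resonance-stabilised
HS⁻: pKₐ(H₂S) ≈ 7
CN⁻: pKₐ(HCN) ≈ 9.2 — sp carbon stabilises the charge somewhat, but still a poor LG
(CH₃)₃CO⁻: pKₐ(t-BuOH) ≈ 18 — bulky, strongly basic alkoxide
Reversing gives the worst-to-best order requested.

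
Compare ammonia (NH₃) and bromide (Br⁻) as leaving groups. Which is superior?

bromide (Br⁻) is the better leaving group.
pKₐ(HBr) ≈ -9 versus pKₐ(NH₄⁺) ≈ 9.2: bromide (Br⁻) is the much weaker base.
Weak base; good leaving group.

bromide (Br⁻)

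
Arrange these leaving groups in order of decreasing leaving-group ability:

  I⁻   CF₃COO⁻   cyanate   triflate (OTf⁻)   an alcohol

A good leaving group is a weak base: the lower the pKₐ of its conjugate acid, the more readily it departs.
triflate (OTf⁻): pKₐ(CF₃SO₃H (triflic acid)) ≈ -14 — charge spread over three oxygens and a CF₃ group; the premier leaving group in synthesis
I⁻: pKₐ(HI) ≈ -10
an alcohol: pKₐ(R'OH₂⁺) ≈ -2.4
CF₃COO⁻: pKₐ(CF₃COOH) ≈ 0.2 — strongly electron-withdrawing CF₃ stabilises the carboxylate
cyanate: pKₐ(HOCN) ≈ 3.5 — resonance between N and O

triflate (OTf⁻) > I⁻ > an alcohol > CF₃COO⁻ > cyanate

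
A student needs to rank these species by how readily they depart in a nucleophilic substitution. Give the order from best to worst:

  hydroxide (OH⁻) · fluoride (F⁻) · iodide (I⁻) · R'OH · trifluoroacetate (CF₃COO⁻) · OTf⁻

OTf⁻ > iodide (I⁻) > R'OH > trifluoroacetate (CF₃COO⁻) > fluoride (F⁻) > hydroxide (OH⁻)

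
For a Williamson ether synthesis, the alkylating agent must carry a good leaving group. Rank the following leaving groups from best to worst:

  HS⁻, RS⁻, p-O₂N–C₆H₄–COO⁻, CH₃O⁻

The more stable X⁻ (or X) is on its own — i.e. the weaker a base it is — the better a leaving group it makes.
p-O₂N–C₆H₄–COO⁻: pKₐ(p-nitrobenzoic acid) ≈ 3.4
HS⁻: pKₐ(H₂S) ≈ 7
RS⁻: pKₐ(RSH (a thiol)) ≈ 10.5
CH₃O⁻: pKₐ(CH₃OH) ≈ 15.5

p-O₂N–C₆H₄–COO⁻ > HS⁻ > RS⁻ > CH₃O⁻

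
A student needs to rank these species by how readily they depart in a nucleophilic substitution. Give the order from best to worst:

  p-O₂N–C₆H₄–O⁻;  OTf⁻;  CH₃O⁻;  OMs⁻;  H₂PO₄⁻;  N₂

A good leaving group is a weak base: the lower the pKₐ of its conjugate acid, the more readily it departs.
N₂: no meaningful conjugate acid; N₂ departs as an exceptionally stable neutral molecule
OTf⁻: pKₐ(CF₃SO₃H (triflic acid)) ≈ -14
OMs⁻: pKₐ(CH₃SO₃H (MsOH)) ≈ -1.9
H₂PO₄⁻: pKₐ(H₃PO₄) ≈ 2.1
p-O₂N–C₆H₄–O⁻: pKₐ(p-nitrophenol) ≈ 7.2
CH₃O⁻: pKₐ(CH₃OH) ≈ 15.5

N₂ > OTf⁻ > OMs⁻ > H₂PO₄⁻ > p-O₂N–C₆H₄–O⁻ > CH₃O⁻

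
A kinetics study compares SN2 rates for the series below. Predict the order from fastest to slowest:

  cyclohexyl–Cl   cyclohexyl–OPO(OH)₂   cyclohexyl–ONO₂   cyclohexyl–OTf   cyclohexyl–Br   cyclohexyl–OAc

The skeletons are identical, so relative rate is governed entirely by leaving-group ability.
Leaving-group ability tracks the stability of the departed species; conjugate-acid pKₐ is the usual yardstick (lower pKₐ → better LG).
cyclohexyl–OTf loses OTf⁻: pKₐ(CF₃SO₃H (triflic acid)) ≈ -14
cyclohexyl–Br loses Br⁻: pKₐ(HBr) ≈ -9
cyclohexyl–Cl loses Cl⁻: pKₐ(HCl) ≈ -7
cyclohexyl–ONO₂ loses NO₃⁻: pKₐ(HNO₃) ≈ -1.3
cyclohexyl–OPO(OH)₂ loses H₂PO₄⁻: pKₐ(H₃PO₄) ≈ 2.1
cyclohexyl–OAc loses AcO⁻: pKₐ(CH₃COOH) ≈ 4.8

cyclohexyl–OTf > cyclohexyl–Br > cyclohexyl–Cl > cyclohexyl–ONO₂ > cyclohexyl–OPO(OH)₂ > cyclohexyl–OAc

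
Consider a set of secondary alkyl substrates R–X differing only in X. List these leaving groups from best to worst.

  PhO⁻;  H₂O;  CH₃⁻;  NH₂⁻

H₂O > PhO⁻ > NH₂⁻ > CH₃⁻

H₂O: pKₐ(H₃O⁺) ≈ -1.7
PhO⁻: pKₐ(C₆H₅OH (phenol)) ≈ 10 — resonance into the ring helps, but still a poor LG
NH₂⁻: pKₐ(NH₃) ≈ 38 — extremely strong base; never a leaving group
CH₃⁻: pKₐ(CH₄) ≈ 48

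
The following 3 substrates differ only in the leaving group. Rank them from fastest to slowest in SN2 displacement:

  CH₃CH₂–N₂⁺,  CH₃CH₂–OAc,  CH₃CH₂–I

The skeletons are identical, so relative rate is governed entirely by leaving-group ability.
Rank by basicity of the departing species: weakest base leaves most easily.
CH₃CH₂–N₂⁺ loses N₂: no meaningful conjugate acid; N₂ departs as an exceptionally stable neutral molecule
CH₃CH₂–I loses I⁻: pKₐ(HI) ≈ -10
CH₃CH₂–OAc loses AcO⁻: pKₐ(CH₃COOH) ≈ 4.8

CH₃CH₂–N₂⁺ > CH₃CH₂–I > CH₃CH₂–OAc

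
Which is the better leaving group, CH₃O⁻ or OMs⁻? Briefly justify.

OMs⁻

OMs⁻ is the better leaving group.
pKₐ(CH₃SO₃H (MsOH)) ≈ -1.9 versus pKₐ(CH₃OH) ≈ 15.5: OMs⁻ is the much weaker base.
Resonance-delocalised alkanesulfonate.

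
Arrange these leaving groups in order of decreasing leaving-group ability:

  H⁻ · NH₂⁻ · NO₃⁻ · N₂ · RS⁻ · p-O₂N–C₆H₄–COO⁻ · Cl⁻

N₂ > Cl⁻ > NO₃⁻ > p-O₂N–C₆H₄–COO⁻ > RS⁻ > H⁻ > NH₂⁻

N₂: no meaningful conjugate acid; N₂ departs as an exceptionally stable neutral molecule
Cl⁻: pKₐ(HCl) ≈ -7 — moderately weak base
NO₃⁻: pKₐ(HNO₃) ≈ -1.3
p-O₂N–C₆H₄–COO⁻: pKₐ(p-nitrobenzoic acid) ≈ 3.4 — electron-withdrawing nitro group stabilises the carboxylate
RS⁻: pKₐ(RSH (a thiol)) ≈ 10.5 — moderately basic; rarely leaves without activation
H⁻: pKₐ(H₂) ≈ 36
NH₂⁻: pKₐ(NH₃) ≈ 38 — extremely strong base; never a leaving group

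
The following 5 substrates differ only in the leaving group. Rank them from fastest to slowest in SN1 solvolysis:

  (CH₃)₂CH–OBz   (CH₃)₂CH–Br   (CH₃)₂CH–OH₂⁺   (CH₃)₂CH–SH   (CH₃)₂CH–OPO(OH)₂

(CH₃)₂CH–Br > (CH₃)₂CH–OH₂⁺ > (CH₃)₂CH–OPO(OH)₂ > (CH₃)₂CH–OBz > (CH₃)₂CH–SH

With the same alkyl group throughout, only the leaving group differentiates the rates.
Rank by basicity of the departing species: weakest base leaves most easily.
(CH₃)₂CH–Br loses Br⁻: pKₐ(HBr) ≈ -9
(CH₃)₂CH–OH₂⁺ loses H₂O: pKₐ(H₃O⁺) ≈ -1.7
(CH₃)₂CH–OPO(OH)₂ loses H₂PO₄⁻: pKₐ(H₃PO₄) ≈ 2.1
(CH₃)₂CH–OBz loses PhCOO⁻: pKₐ(C₆H₅COOH) ≈ 4.2
(CH₃)₂CH–SH loses HS⁻: pKₐ(H₂S) ≈ 7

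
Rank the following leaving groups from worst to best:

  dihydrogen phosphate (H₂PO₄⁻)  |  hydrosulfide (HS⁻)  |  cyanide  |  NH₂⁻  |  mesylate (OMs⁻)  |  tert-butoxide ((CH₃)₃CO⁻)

NH₂⁻ < tert-butoxide ((CH₃)₃CO⁻) < cyanide < hydrosulfide (HS⁻) < dihydrogen phosphate (H₂PO₄⁻) < mesylate (OMs⁻)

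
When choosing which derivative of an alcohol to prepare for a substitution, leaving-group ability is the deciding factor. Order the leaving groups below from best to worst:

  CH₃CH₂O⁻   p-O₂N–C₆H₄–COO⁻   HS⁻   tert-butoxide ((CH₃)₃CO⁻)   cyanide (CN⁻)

Leaving-group ability tracks the stability of the departed species; conjugate-acid pKₐ is the usual yardstick (lower pKₐ → better LG).
p-O₂N–C₆H₄–COO⁻: pKₐ(p-nitrobenzoic acid) ≈ 3.4 — electron-withdrawing nitro group stabilises the carboxylate
HS⁻: pKₐ(H₂S) ≈ 7 — larger and more polarisable than the oxygen analogue
cyanide (CN⁻): pKₐ(HCN) ≈ 9.2
CH₃CH₂O⁻: pKₐ(CH₃CH₂OH) ≈ 16 — strong base; alkoxides do not leave unassisted
tert-butoxide ((CH₃)₃CO⁻): pKₐ(t-BuOH) ≈ 18 — bulky, strongly basic alkoxide

p-O₂N–C₆H₄–COO⁻ > HS⁻ > cyanide (CN⁻) > CH₃CH₂O⁻ > tert-butoxide ((CH₃)₃CO⁻)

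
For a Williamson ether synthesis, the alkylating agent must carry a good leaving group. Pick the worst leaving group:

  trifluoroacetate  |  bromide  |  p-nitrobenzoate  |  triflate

p-nitrobenzoate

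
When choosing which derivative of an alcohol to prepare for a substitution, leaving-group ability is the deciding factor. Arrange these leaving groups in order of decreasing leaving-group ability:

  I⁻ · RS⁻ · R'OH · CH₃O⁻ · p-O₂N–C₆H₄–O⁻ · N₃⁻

Leaving-group ability tracks the stability of the departed species; conjugate-acid pKₐ is the usual yardstick (lower pKₐ → better LG).
I⁻: pKₐ(HI) ≈ -10
R'OH: pKₐ(R'OH₂⁺) ≈ -2.4
N₃⁻: pKₐ(HN₃) ≈ 4.7
p-O₂N–C₆H₄–O⁻: pKₐ(p-nitrophenol) ≈ 7.2
RS⁻: pKₐ(RSH (a thiol)) ≈ 10.5
CH₃O⁻: pKₐ(CH₃OH) ≈ 15.5

I⁻ > R'OH > N₃⁻ > p-O₂N–C₆H₄–O⁻ > RS⁻ > CH₃O⁻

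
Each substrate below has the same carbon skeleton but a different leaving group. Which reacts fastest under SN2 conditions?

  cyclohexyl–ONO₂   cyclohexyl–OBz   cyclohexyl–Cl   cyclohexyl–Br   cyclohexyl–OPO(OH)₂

cyclohexyl–Br

Same R in every case — rank the leaving groups.
Rank by basicity of the departing species: weakest base leaves most easily.
cyclohexyl–Br loses Br⁻: pKₐ(HBr) ≈ -9
cyclohexyl–Cl loses Cl⁻: pKₐ(HCl) ≈ -7
cyclohexyl–ONO₂ loses NO₃⁻: pKₐ(HNO₃) ≈ -1.3
cyclohexyl–OPO(OH)₂ loses H₂PO₄⁻: pKₐ(H₃PO₄) ≈ 2.1
cyclohexyl–OBz loses PhCOO⁻: pKₐ(C₆H₅COOH) ≈ 4.2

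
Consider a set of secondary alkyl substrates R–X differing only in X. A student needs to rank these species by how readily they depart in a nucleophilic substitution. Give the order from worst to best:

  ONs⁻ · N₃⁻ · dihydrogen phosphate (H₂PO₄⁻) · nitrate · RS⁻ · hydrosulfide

The more stable X⁻ (or X) is on its own — i.e. the weaker a base it is — the better a leaving group it makes.
ONs⁻: pKₐ(p-O₂NC₆H₄SO₃H) ≈ -3.5
nitrate: pKₐ(HNO₃) ≈ -1.3 — resonance-delocalised over three oxygens
dihydrogen phosphate (H₂PO₄⁻): pKₐ(H₃PO₄) ≈ 2.1
N₃⁻: pKₐ(HN₃) ≈ 4.7
hydrosulfide: pKₐ(H₂S) ≈ 7 — larger and more polarisable than the oxygen analogue
RS⁻: pKₐ(RSH (a thiol)) ≈ 10.5
Listed from poorest to best leaving group as asked.

RS⁻ < hydrosulfide < N₃⁻ < dihydrogen phosphate (H₂PO₄⁻) < nitrate < ONs⁻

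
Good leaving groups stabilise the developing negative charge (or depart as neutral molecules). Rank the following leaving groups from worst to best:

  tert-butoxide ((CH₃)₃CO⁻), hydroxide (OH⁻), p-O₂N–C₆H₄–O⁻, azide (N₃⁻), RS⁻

tert-butoxide ((CH₃)₃CO⁻) < hydroxide (OH⁻) < RS⁻ < p-O₂N–C₆H₄–O⁻ < azide (N₃⁻)

A good leaving group is a weak base: the lower the pKₐ of its conjugate acid, the more readily it departs.
azide (N₃⁻): pKₐ(HN₃) ≈ 4.7
p-O₂N–C₆H₄–O⁻: pKₐ(p-nitrophenol) ≈ 7.2 — nitro group delocalises the charge; the classic chromogenic LG
RS⁻: pKₐ(RSH (a thiol)) ≈ 10.5
hydroxide (OH⁻): pKₐ(H₂O) ≈ 15.7 — strong base; essentially never leaves without prior activation
tert-butoxide ((CH₃)₃CO⁻): pKₐ(t-BuOH) ≈ 18 — bulky, strongly basic alkoxide
Reversing gives the worst-to-best order requested.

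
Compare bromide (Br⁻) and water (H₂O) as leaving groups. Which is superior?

bromide (Br⁻) is the better leaving group.
pKₐ(HBr) ≈ -9 versus pKₐ(H₃O⁺) ≈ -1.7: bromide (Br⁻) is the much weaker base.
Weak base; good leaving group.

bromide (Br⁻)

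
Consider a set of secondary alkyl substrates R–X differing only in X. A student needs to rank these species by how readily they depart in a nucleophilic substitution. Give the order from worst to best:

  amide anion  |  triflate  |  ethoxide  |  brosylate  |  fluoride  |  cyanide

The more stable X⁻ (or X) is on its own — i.e. the weaker a base it is — the better a leaving group it makes.
triflate: pKₐ(CF₃SO₃H (triflic acid)) ≈ -14
brosylate: pKₐ(p-BrC₆H₄SO₃H) ≈ -2.8
fluoride: pKₐ(HF) ≈ 3.2 — small and strongly basic; the poor halide leaving group
cyanide: pKₐ(HCN) ≈ 9.2
ethoxide: pKₐ(CH₃CH₂OH) ≈ 16 — strong base; alkoxides do not leave unassisted
amide anion: pKₐ(NH₃) ≈ 38
Listed from poorest to best leaving group as asked.

amide anion < ethoxide < cyanide < fluoride < brosylate < triflate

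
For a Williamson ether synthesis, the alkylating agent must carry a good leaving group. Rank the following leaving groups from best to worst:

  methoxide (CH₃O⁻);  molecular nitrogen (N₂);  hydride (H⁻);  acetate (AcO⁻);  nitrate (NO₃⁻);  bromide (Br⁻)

molecular nitrogen (N₂): no meaningful conjugate acid; N₂ departs as an exceptionally stable neutral molecule
bromide (Br⁻): pKₐ(HBr) ≈ -9
nitrate (NO₃⁻): pKₐ(HNO₃) ≈ -1.3
acetate (AcO⁻): pKₐ(CH₃COOH) ≈ 4.8
methoxide (CH₃O⁻): pKₐ(CH₃OH) ≈ 15.5
hydride (H⁻): pKₐ(H₂) ≈ 36

molecular nitrogen (N₂) > bromide (Br⁻) > nitrate (NO₃⁻) > acetate (AcO⁻) > methoxide (CH₃O⁻) > hydride (H⁻)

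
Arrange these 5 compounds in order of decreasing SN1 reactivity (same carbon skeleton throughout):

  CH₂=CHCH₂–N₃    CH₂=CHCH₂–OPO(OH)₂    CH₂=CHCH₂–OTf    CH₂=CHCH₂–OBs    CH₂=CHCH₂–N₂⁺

CH₂=CHCH₂–N₂⁺ > CH₂=CHCH₂–OTf > CH₂=CHCH₂–OBs > CH₂=CHCH₂–OPO(OH)₂ > CH₂=CHCH₂–N₃

Identical carbon frameworks mean the comparison reduces to leaving-group quality.
Leaving-group ability tracks the stability of the departed species; conjugate-acid pKₐ is the usual yardstick (lower pKₐ → better LG).
CH₂=CHCH₂–N₂⁺ loses N₂: no meaningful conjugate acid; N₂ departs as an exceptionally stable neutral molecule
CH₂=CHCH₂–OTf loses OTf⁻: pKₐ(CF₃SO₃H (triflic acid)) ≈ -14
CH₂=CHCH₂–OBs loses OBs⁻: pKₐ(p-BrC₆H₄SO₃H) ≈ -2.8
CH₂=CHCH₂–OPO(OH)₂ loses H₂PO₄⁻: pKₐ(H₃PO₄) ≈ 2.1
CH₂=CHCH₂–N₃ loses N₃⁻: pKₐ(HN₃) ≈ 4.7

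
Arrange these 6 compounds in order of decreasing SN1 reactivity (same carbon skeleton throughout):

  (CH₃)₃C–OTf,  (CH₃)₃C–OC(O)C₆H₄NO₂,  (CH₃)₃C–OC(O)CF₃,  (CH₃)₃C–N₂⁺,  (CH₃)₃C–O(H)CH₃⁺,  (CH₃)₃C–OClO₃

(CH₃)₃C–N₂⁺ > (CH₃)₃C–OTf > (CH₃)₃C–OClO₃ > (CH₃)₃C–O(H)CH₃⁺ > (CH₃)₃C–OC(O)CF₃ > (CH₃)₃C–OC(O)C₆H₄NO₂

With the same alkyl group throughout, only the leaving group differentiates the rates.
A good leaving group is a weak base: the lower the pKₐ of its conjugate acid, the more readily it departs.
(CH₃)₃C–N₂⁺ loses N₂: no meaningful conjugate acid; N₂ departs as an exceptionally stable neutral molecule
(CH₃)₃C–OTf loses OTf⁻: pKₐ(CF₃SO₃H (triflic acid)) ≈ -14
(CH₃)₃C–OClO₃ loses ClO₄⁻: pKₐ(HClO₄) ≈ -10
(CH₃)₃C–O(H)CH₃⁺ loses R'OH: pKₐ(R'OH₂⁺) ≈ -2.4
(CH₃)₃C–OC(O)CF₃ loses CF₃COO⁻: pKₐ(CF₃COOH) ≈ 0.2
(CH₃)₃C–OC(O)C₆H₄NO₂ loses p-O₂N–C₆H₄–COO⁻: pKₐ(p-nitrobenzoic acid) ≈ 3.4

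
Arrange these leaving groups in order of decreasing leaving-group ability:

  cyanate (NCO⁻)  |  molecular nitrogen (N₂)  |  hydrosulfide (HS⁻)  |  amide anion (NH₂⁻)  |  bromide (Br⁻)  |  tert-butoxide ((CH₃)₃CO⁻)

molecular nitrogen (N₂) > bromide (Br⁻) > cyanate (NCO⁻) > hydrosulfide (HS⁻) > tert-butoxide ((CH₃)₃CO⁻) > amide anion (NH₂⁻)

A good leaving group is a weak base: the lower the pKₐ of its conjugate acid, the more readily it departs.
molecular nitrogen (N₂): no meaningful conjugate acid; N₂ departs as an exceptionally stable neutral molecule
bromide (Br⁻): pKₐ(HBr) ≈ -9
cyanate (NCO⁻): pKₐ(HOCN) ≈ 3.5 — resonance between N and O
hydrosulfide (HS⁻): pKₐ(H₂S) ≈ 7 — larger and more polarisable than the oxygen analogue
tert-butoxide ((CH₃)₃CO⁻): pKₐ(t-BuOH) ≈ 18
amide anion (NH₂⁻): pKₐ(NH₃) ≈ 38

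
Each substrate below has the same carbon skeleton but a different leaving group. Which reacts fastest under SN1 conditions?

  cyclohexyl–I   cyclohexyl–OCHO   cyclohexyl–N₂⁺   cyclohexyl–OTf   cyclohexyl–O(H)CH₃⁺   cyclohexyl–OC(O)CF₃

cyclohexyl–N₂⁺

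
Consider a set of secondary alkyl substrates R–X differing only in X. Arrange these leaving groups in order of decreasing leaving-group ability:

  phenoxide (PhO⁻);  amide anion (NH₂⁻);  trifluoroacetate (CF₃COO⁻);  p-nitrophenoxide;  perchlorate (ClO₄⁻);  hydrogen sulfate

Rank by basicity of the departing species: weakest base leaves most easily.
perchlorate (ClO₄⁻): pKₐ(HClO₄) ≈ -10 — extremely weak base; rarely used for safety reasons
hydrogen sulfate: pKₐ(H₂SO₄) ≈ -3 — conjugate base of a strong mineral acid
trifluoroacetate (CF₃COO⁻): pKₐ(CF₃COOH) ≈ 0.2
p-nitrophenoxide: pKₐ(p-nitrophenol) ≈ 7.2
phenoxide (PhO⁻): pKₐ(C₆H₅OH (phenol)) ≈ 10 — resonance into the ring helps, but still a poor LG
amide anion (NH₂⁻): pKₐ(NH₃) ≈ 38 — extremely strong base; never a leaving group

perchlorate (ClO₄⁻) > hydrogen sulfate > trifluoroacetate (CF₃COO⁻) > p-nitrophenoxide > phenoxide (PhO⁻) > amide anion (NH₂⁻)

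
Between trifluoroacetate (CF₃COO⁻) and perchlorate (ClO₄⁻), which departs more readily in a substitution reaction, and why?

perchlorate (ClO₄⁻) is the better leaving group.
pKₐ(HClO₄) ≈ -10 versus pKₐ(CF₃COOH) ≈ 0.2: perchlorate (ClO₄⁻) is the much weaker base.
Extremely weak base; rarely used for safety reasons.

perchlorate (ClO₄⁻)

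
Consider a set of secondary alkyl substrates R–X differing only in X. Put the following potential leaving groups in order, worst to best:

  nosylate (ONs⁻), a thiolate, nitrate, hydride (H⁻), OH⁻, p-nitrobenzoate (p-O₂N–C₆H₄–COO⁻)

hydride (H⁻) < OH⁻ < a thiolate < p-nitrobenzoate (p-O₂N–C₆H₄–COO⁻) < nitrate < nosylate (ONs⁻)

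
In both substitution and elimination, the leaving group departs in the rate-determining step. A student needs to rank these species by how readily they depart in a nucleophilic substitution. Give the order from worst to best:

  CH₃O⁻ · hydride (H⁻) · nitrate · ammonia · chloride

chloride: pKₐ(HCl) ≈ -7
nitrate: pKₐ(HNO₃) ≈ -1.3
ammonia: pKₐ(NH₄⁺) ≈ 9.2
CH₃O⁻: pKₐ(CH₃OH) ≈ 15.5
hydride (H⁻): pKₐ(H₂) ≈ 36 — extremely strong base; leaves only in special hydride-transfer contexts
Listed from poorest to best leaving group as asked.

hydride (H⁻) < CH₃O⁻ < ammonia < nitrate < chloride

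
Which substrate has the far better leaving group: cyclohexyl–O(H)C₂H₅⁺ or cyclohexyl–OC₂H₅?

cyclohexyl–O(H)C₂H₅⁺

From cyclohexyl–OC₂H₅ the departing group would be CH₃CH₂O⁻ (pKₐ(CH₃CH₂OH) ≈ 16). Strong base; alkoxides do not leave unassisted.
From cyclohexyl–O(H)C₂H₅⁺ the leaving group is R'OH (pKₐ(R'OH₂⁺) ≈ -2.4). Neutral; leaves from a protonated ether (an oxonium ion, R–O(H)R'⁺).
(In practice cyclohexyl–O(H)C₂H₅⁺ is made from cyclohexyl–OC₂H₅ by protonation with concentrated HBr, allowing neutral ethanol, rather than ethoxide, to depart.)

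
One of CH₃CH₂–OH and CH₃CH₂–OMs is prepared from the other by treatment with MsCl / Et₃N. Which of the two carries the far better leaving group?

From CH₃CH₂–OH the departing group would be OH⁻ (pKₐ(H₂O) ≈ 15.7). Strong base; essentially never leaves without prior activation.
From CH₃CH₂–OMs the leaving group is OMs⁻ (pKₐ(CH₃SO₃H (MsOH)) ≈ -1.9). Resonance-delocalised alkanesulfonate.
Treatment with MsCl / Et₃N works by converting the hydroxyl into a mesylate, making CH₃CH₂–OMs enormously more reactive.

CH₃CH₂–OMs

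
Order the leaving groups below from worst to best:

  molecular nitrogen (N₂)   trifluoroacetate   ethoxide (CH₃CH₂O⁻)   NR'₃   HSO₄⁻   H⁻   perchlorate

molecular nitrogen (N₂): no meaningful conjugate acid; N₂ departs as an exceptionally stable neutral molecule
perchlorate: pKₐ(HClO₄) ≈ -10 — extremely weak base; rarely used for safety reasons
HSO₄⁻: pKₐ(H₂SO₄) ≈ -3 — conjugate base of a strong mineral acid
trifluoroacetate: pKₐ(CF₃COOH) ≈ 0.2
NR'₃: pKₐ(R'₃NH⁺) ≈ 10.7 — neutral but still a fairly strong base; Hofmann-elimination LG
ethoxide (CH₃CH₂O⁻): pKₐ(CH₃CH₂OH) ≈ 16
H⁻: pKₐ(H₂) ≈ 36 — extremely strong base; leaves only in special hydride-transfer contexts
Listed from poorest to best leaving group as asked.

H⁻ < ethoxide (CH₃CH₂O⁻) < NR'₃ < trifluoroacetate < HSO₄⁻ < perchlorate < molecular nitrogen (N₂)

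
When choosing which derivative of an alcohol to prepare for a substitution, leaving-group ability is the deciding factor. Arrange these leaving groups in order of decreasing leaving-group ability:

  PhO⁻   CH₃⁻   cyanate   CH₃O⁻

Rank by basicity of the departing species: weakest base leaves most easily.
cyanate: pKₐ(HOCN) ≈ 3.5
PhO⁻: pKₐ(C₆H₅OH (phenol)) ≈ 10
CH₃O⁻: pKₐ(CH₃OH) ≈ 15.5
CH₃⁻: pKₐ(CH₄) ≈ 48

cyanate > PhO⁻ > CH₃O⁻ > CH₃⁻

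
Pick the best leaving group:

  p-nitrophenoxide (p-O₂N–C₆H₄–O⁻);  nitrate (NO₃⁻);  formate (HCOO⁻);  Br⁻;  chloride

A good leaving group is a weak base: the lower the pKₐ of its conjugate acid, the more readily it departs.
Br⁻: pKₐ(HBr) ≈ -9
chloride: pKₐ(HCl) ≈ -7
nitrate (NO₃⁻): pKₐ(HNO₃) ≈ -1.3
formate (HCOO⁻): pKₐ(HCOOH) ≈ 3.8
p-nitrophenoxide (p-O₂N–C₆H₄–O⁻): pKₐ(p-nitrophenol) ≈ 7.2

Br⁻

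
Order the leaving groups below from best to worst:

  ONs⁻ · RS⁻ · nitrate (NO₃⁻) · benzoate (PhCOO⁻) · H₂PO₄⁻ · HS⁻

ONs⁻: pKₐ(p-O₂NC₆H₄SO₃H) ≈ -3.5 — p-nitro group further stabilises the sulfonate
nitrate (NO₃⁻): pKₐ(HNO₃) ≈ -1.3 — resonance-delocalised over three oxygens
H₂PO₄⁻: pKₐ(H₃PO₄) ≈ 2.1 — moderate base; biological leaving group after further activation
benzoate (PhCOO⁻): pKₐ(C₆H₅COOH) ≈ 4.2
HS⁻: pKₐ(H₂S) ≈ 7
RS⁻: pKₐ(RSH (a thiol)) ≈ 10.5 — moderately basic; rarely leaves without activation

ONs⁻ > nitrate (NO₃⁻) > H₂PO₄⁻ > benzoate (PhCOO⁻) > HS⁻ > RS⁻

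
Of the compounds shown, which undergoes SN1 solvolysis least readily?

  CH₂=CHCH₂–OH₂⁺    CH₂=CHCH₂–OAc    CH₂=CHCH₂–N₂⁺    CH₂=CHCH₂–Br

CH₂=CHCH₂–OAc

Same R in every case — rank the leaving groups.
The more stable X⁻ (or X) is on its own — i.e. the weaker a base it is — the better a leaving group it makes.
CH₂=CHCH₂–N₂⁺ loses N₂: no meaningful conjugate acid; N₂ departs as an exceptionally stable neutral molecule
CH₂=CHCH₂–Br loses Br⁻: pKₐ(HBr) ≈ -9
CH₂=CHCH₂–OH₂⁺ loses H₂O: pKₐ(H₃O⁺) ≈ -1.7
CH₂=CHCH₂–OAc loses AcO⁻: pKₐ(CH₃COOH) ≈ 4.8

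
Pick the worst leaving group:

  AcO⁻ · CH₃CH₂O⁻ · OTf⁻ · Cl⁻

CH₃CH₂O⁻

Leaving-group ability tracks the stability of the departed species; conjugate-acid pKₐ is the usual yardstick (lower pKₐ → better LG).
OTf⁻: pKₐ(CF₃SO₃H (triflic acid)) ≈ -14
Cl⁻: pKₐ(HCl) ≈ -7
AcO⁻: pKₐ(CH₃COOH) ≈ 4.8
CH₃CH₂O⁻: pKₐ(CH₃CH₂OH) ≈ 16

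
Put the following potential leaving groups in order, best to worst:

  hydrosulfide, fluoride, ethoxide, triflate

triflate: pKₐ(CF₃SO₃H (triflic acid)) ≈ -14 — charge spread over three oxygens and a CF₃ group; the premier leaving group in synthesis
fluoride: pKₐ(HF) ≈ 3.2
hydrosulfide: pKₐ(H₂S) ≈ 7 — larger and more polarisable than the oxygen analogue
ethoxide: pKₐ(CH₃CH₂OH) ≈ 16 — strong base; alkoxides do not leave unassisted

triflate > fluoride > hydrosulfide > ethoxide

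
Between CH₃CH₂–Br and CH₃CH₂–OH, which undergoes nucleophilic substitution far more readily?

From CH₃CH₂–OH the departing group would be OH⁻ (pKₐ(H₂O) ≈ 15.7). Strong base; essentially never leaves without prior activation.
From CH₃CH₂–Br the leaving group is Br⁻ (pKₐ(HBr) ≈ -9). Weak base; good leaving group.
(In practice CH₃CH₂–Br is made from CH₃CH₂–OH by treatment with PBr₃, replacing the hydroxyl with bromide.)

CH₃CH₂–Br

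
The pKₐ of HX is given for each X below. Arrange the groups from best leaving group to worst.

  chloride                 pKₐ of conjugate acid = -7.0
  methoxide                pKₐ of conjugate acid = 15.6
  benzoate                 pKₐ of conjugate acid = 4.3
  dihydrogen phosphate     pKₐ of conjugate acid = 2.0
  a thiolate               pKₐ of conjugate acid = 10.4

chloride > dihydrogen phosphate > benzoate > a thiolate > methoxide

Lower conjugate-acid pKₐ ⇒ weaker base ⇒ better leaving group.
Sorting by the given values: chloride (-7.0), dihydrogen phosphate (2.0), benzoate (4.3), a thiolate (10.4), methoxide (15.6).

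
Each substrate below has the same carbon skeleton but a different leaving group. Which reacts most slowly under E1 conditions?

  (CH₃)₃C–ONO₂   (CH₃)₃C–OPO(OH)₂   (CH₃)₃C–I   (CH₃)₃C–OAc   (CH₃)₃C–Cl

(CH₃)₃C–OAc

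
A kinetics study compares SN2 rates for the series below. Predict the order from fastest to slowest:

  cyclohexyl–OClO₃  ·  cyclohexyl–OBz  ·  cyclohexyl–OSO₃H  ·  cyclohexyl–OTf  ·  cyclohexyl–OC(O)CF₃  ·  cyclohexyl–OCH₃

cyclohexyl–OTf > cyclohexyl–OClO₃ > cyclohexyl–OSO₃H > cyclohexyl–OC(O)CF₃ > cyclohexyl–OBz > cyclohexyl–OCH₃

Same R in every case — rank the leaving groups.
Rank by basicity of the departing species: weakest base leaves most easily.
cyclohexyl–OTf loses OTf⁻: pKₐ(CF₃SO₃H (triflic acid)) ≈ -14
cyclohexyl–OClO₃ loses ClO₄⁻: pKₐ(HClO₄) ≈ -10
cyclohexyl–OSO₃H loses HSO₄⁻: pKₐ(H₂SO₄) ≈ -3
cyclohexyl–OC(O)CF₃ loses CF₃COO⁻: pKₐ(CF₃COOH) ≈ 0.2
cyclohexyl–OBz loses PhCOO⁻: pKₐ(C₆H₅COOH) ≈ 4.2
cyclohexyl–OCH₃ loses CH₃O⁻: pKₐ(CH₃OH) ≈ 15.5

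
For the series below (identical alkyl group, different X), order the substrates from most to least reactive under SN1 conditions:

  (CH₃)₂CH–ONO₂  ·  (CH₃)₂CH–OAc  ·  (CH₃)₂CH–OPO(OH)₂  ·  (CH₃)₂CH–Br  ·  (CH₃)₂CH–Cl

Same R in every case — rank the leaving groups.
Leaving-group ability tracks the stability of the departed species; conjugate-acid pKₐ is the usual yardstick (lower pKₐ → better LG).
(CH₃)₂CH–Br loses Br⁻: pKₐ(HBr) ≈ -9
(CH₃)₂CH–Cl loses Cl⁻: pKₐ(HCl) ≈ -7
(CH₃)₂CH–ONO₂ loses NO₃⁻: pKₐ(HNO₃) ≈ -1.3
(CH₃)₂CH–OPO(OH)₂ loses H₂PO₄⁻: pKₐ(H₃PO₄) ≈ 2.1
(CH₃)₂CH–OAc loses AcO⁻: pKₐ(CH₃COOH) ≈ 4.8

(CH₃)₂CH–Br > (CH₃)₂CH–Cl > (CH₃)₂CH–ONO₂ > (CH₃)₂CH–OPO(OH)₂ > (CH₃)₂CH–OAc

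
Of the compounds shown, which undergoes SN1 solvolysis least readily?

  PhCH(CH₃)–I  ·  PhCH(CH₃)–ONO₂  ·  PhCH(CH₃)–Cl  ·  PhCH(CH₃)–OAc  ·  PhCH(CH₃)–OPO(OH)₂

With the same alkyl group throughout, only the leaving group differentiates the rates.
A good leaving group is a weak base: the lower the pKₐ of its conjugate acid, the more readily it departs.
PhCH(CH₃)–I loses I⁻: pKₐ(HI) ≈ -10
PhCH(CH₃)–Cl loses Cl⁻: pKₐ(HCl) ≈ -7
PhCH(CH₃)–ONO₂ loses NO₃⁻: pKₐ(HNO₃) ≈ -1.3
PhCH(CH₃)–OPO(OH)₂ loses H₂PO₄⁻: pKₐ(H₃PO₄) ≈ 2.1
PhCH(CH₃)–OAc loses AcO⁻: pKₐ(CH₃COOH) ≈ 4.8

PhCH(CH₃)–OAc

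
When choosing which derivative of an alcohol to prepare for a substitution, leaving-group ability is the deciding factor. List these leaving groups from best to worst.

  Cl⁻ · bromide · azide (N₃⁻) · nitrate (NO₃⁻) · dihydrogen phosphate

The more stable X⁻ (or X) is on its own — i.e. the weaker a base it is — the better a leaving group it makes.
bromide: pKₐ(HBr) ≈ -9 — weak base; good leaving group
Cl⁻: pKₐ(HCl) ≈ -7
nitrate (NO₃⁻): pKₐ(HNO₃) ≈ -1.3 — resonance-delocalised over three oxygens
dihydrogen phosphate: pKₐ(H₃PO₄) ≈ 2.1
azide (N₃⁻): pKₐ(HN₃) ≈ 4.7

bromide > Cl⁻ > nitrate (NO₃⁻) > dihydrogen phosphate > azide (N₃⁻)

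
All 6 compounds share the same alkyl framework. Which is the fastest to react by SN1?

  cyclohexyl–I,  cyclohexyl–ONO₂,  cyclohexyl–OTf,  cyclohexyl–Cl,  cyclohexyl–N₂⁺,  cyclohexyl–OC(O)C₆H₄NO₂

With the same alkyl group throughout, only the leaving group differentiates the rates.
Rank by basicity of the departing species: weakest base leaves most easily.
cyclohexyl–N₂⁺ loses N₂: no meaningful conjugate acid; N₂ departs as an exceptionally stable neutral molecule
cyclohexyl–OTf loses OTf⁻: pKₐ(CF₃SO₃H (triflic acid)) ≈ -14
cyclohexyl–I loses I⁻: pKₐ(HI) ≈ -10
cyclohexyl–Cl loses Cl⁻: pKₐ(HCl) ≈ -7
cyclohexyl–ONO₂ loses NO₃⁻: pKₐ(HNO₃) ≈ -1.3
cyclohexyl–OC(O)C₆H₄NO₂ loses p-O₂N–C₆H₄–COO⁻: pKₐ(p-nitrobenzoic acid) ≈ 3.4

cyclohexyl–N₂⁺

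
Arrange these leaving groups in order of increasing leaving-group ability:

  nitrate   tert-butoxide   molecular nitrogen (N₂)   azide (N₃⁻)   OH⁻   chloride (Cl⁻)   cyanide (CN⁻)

tert-butoxide < OH⁻ < cyanide (CN⁻) < azide (N₃⁻) < nitrate < chloride (Cl⁻) < molecular nitrogen (N₂)

Leaving-group ability tracks the stability of the departed species; conjugate-acid pKₐ is the usual yardstick (lower pKₐ → better LG).
molecular nitrogen (N₂): no meaningful conjugate acid; N₂ departs as an exceptionally stable neutral molecule
chloride (Cl⁻): pKₐ(HCl) ≈ -7
nitrate: pKₐ(HNO₃) ≈ -1.3
azide (N₃⁻): pKₐ(HN₃) ≈ 4.7
cyanide (CN⁻): pKₐ(HCN) ≈ 9.2
OH⁻: pKₐ(H₂O) ≈ 15.7
tert-butoxide: pKₐ(t-BuOH) ≈ 18
Reversing gives the worst-to-best order requested.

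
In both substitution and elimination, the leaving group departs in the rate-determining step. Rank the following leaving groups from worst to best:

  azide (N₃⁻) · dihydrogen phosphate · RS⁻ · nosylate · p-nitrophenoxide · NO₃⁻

RS⁻ < p-nitrophenoxide < azide (N₃⁻) < dihydrogen phosphate < NO₃⁻ < nosylate

Rank by basicity of the departing species: weakest base leaves most easily.
nosylate: pKₐ(p-O₂NC₆H₄SO₃H) ≈ -3.5 — p-nitro group further stabilises the sulfonate
NO₃⁻: pKₐ(HNO₃) ≈ -1.3
dihydrogen phosphate: pKₐ(H₃PO₄) ≈ 2.1 — moderate base; biological leaving group after further activation
azide (N₃⁻): pKₐ(HN₃) ≈ 4.7 — linear, resonance-stabilised
p-nitrophenoxide: pKₐ(p-nitrophenol) ≈ 7.2
RS⁻: pKₐ(RSH (a thiol)) ≈ 10.5
The question asks for worst first, so the sequence is read in increasing leaving-group ability.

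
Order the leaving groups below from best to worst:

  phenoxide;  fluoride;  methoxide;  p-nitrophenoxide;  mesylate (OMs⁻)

Leaving-group ability tracks the stability of the departed species; conjugate-acid pKₐ is the usual yardstick (lower pKₐ → better LG).
mesylate (OMs⁻): pKₐ(CH₃SO₃H (MsOH)) ≈ -1.9
fluoride: pKₐ(HF) ≈ 3.2
p-nitrophenoxide: pKₐ(p-nitrophenol) ≈ 7.2
phenoxide: pKₐ(C₆H₅OH (phenol)) ≈ 10
methoxide: pKₐ(CH₃OH) ≈ 15.5

mesylate (OMs⁻) > fluoride > p-nitrophenoxide > phenoxide > methoxide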